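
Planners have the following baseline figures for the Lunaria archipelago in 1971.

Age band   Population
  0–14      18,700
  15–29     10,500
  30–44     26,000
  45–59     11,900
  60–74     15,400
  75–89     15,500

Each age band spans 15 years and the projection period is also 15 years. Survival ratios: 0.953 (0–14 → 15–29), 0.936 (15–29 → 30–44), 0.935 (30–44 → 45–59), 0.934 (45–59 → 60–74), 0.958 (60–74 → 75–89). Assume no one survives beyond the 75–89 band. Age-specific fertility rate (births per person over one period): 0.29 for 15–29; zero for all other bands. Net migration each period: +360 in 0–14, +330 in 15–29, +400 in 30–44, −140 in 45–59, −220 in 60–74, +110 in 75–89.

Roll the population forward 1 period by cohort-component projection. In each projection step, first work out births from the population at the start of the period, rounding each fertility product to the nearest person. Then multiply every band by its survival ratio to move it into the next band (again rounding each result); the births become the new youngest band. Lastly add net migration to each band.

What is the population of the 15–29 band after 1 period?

Period 1:
Births: 10500 × 0.29 = 3045
15–29: 18700 × 0.953 = 17821
30–44: 10500 × 0.936 = 9828
45–59: 26000 × 0.935 = 24310
60–74: 11900 × 0.934 = 11115
75–89: 15400 × 0.958 = 14753
Net migration: 0–14 + 360 → 3405; 15–29 + 330 → 18151; 30–44 + 400 → 10228; 45–59 − 140 → 24170; 60–74 − 220 → 10895; 75–89 + 110 → 14863
Population now: 0–14=3405, 15–29=18151, 30–44=10228, 45–59=24170, 60–74=10895, 75–89=14863

18151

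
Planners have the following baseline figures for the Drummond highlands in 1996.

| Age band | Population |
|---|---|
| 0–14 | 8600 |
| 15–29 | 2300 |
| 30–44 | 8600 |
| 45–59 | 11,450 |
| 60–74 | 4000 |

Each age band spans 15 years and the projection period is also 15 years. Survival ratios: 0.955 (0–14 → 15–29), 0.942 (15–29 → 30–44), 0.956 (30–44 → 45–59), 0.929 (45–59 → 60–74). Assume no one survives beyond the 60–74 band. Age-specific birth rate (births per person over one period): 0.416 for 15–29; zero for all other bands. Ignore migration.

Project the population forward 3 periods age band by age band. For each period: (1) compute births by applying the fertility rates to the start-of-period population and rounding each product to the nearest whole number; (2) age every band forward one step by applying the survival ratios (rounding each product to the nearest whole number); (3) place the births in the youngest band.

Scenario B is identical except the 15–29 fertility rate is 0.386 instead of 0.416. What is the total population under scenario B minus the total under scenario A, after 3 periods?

— Period 1 —
Births: 2300 × 0.416 = 957
15–29: 8600 × 0.955 = 8213
30–44: 2300 × 0.942 = 2167
45–59: 8600 × 0.956 = 8222
60–74: 11450 × 0.929 = 10637
→ [957, 8213, 2167, 8222, 10637]
— Period 2 —
Births: 8213 × 0.416 = 3417
15–29: 957 × 0.955 = 914
30–44: 8213 × 0.942 = 7737
45–59: 2167 × 0.956 = 2072
60–74: 8222 × 0.929 = 7638
→ [3417, 914, 7737, 2072, 7638]
— Period 3 —
Births: 914 × 0.416 = 380
15–29: 3417 × 0.955 = 3263
30–44: 914 × 0.942 = 861
45–59: 7737 × 0.956 = 7397
60–74: 2072 × 0.929 = 1925
→ [380, 3263, 861, 7397, 1925]
Scenario A total after 3 periods: 13826
Scenario B projection —
— Period 1 —
Births: 2300 × 0.386 = 888
15–29: 8600 × 0.955 = 8213
30–44: 2300 × 0.942 = 2167
45–59: 8600 × 0.956 = 8222
60–74: 11450 × 0.929 = 10637
→ [888, 8213, 2167, 8222, 10637]
— Period 2 —
Births: 8213 × 0.386 = 3170
15–29: 888 × 0.955 = 848
30–44: 8213 × 0.942 = 7737
45–59: 2167 × 0.956 = 2072
60–74: 8222 × 0.929 = 7638
→ [3170, 848, 7737, 2072, 7638]
— Period 3 —
Births: 848 × 0.386 = 327
15–29: 3170 × 0.955 = 3027
30–44: 848 × 0.942 = 799
45–59: 7737 × 0.956 = 7397
60–74: 2072 × 0.929 = 1925
→ [327, 3027, 799, 7397, 1925]
Scenario B total after 3 periods: 13475
Difference B − A = 13475 − 13826 = -351

-351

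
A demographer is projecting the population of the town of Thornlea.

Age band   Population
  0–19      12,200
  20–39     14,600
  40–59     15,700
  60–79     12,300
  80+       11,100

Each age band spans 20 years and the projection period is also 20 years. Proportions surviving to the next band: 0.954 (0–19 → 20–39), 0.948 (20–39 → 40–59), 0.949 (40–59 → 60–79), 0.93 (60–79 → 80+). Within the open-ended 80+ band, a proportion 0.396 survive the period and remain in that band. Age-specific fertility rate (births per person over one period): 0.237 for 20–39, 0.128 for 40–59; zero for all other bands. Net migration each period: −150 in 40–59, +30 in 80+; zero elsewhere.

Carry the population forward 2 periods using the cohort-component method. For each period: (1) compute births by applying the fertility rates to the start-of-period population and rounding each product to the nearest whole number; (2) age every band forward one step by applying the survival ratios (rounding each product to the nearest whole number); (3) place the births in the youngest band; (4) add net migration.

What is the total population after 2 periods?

Call the groups 1 to 5, youngest first.
After projecting period 1:
Births: 14600 × 0.237 = 3460 ; 15700 × 0.128 = 2010 ⇒ total 5470
Group 2: 12200 × 0.954 = 11639
Group 3: 14600 × 0.948 = 13841
Group 4: 15700 × 0.949 = 14899
Group 5: 12300 × 0.93 + 11100 × 0.396 = 11439 + 4396 = 15835
Net migration: Group 3 − 150 → 13691; Group 5 + 30 → 15865
→ [5470, 11639, 13691, 14899, 15865]
After projecting period 2:
Births: 11639 × 0.237 = 2758 ; 13691 × 0.128 = 1752 ⇒ total 4510
Group 2: 5470 × 0.954 = 5218
Group 3: 11639 × 0.948 = 11034
Group 4: 13691 × 0.949 = 12993
Group 5: 14899 × 0.93 + 15865 × 0.396 = 13856 + 6283 = 20139
Net migration: Group 3 − 150 → 10884; Group 5 + 30 → 20169
→ [4510, 5218, 10884, 12993, 20169]
Total after period 2: 4510 + 5218 + 10884 + 12993 + 20169 = 53774

53774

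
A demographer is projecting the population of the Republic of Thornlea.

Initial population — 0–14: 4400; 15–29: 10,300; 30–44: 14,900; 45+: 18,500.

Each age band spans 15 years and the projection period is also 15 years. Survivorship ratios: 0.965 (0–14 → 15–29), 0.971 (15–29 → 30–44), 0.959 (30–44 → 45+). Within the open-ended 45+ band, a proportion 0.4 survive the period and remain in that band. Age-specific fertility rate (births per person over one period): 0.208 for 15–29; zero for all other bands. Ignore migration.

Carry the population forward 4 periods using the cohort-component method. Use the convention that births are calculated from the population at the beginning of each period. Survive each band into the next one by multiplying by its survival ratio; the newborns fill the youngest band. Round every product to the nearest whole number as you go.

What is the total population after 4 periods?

Period 1.
Births: 10300 × 0.208 = 2142
15–29: 4400 × 0.965 = 4246
30–44: 10300 × 0.971 = 10001
45+: 14900 × 0.959 + 18500 × 0.4 = 14289 + 7400 = 21689
Population now: 0–14=2142, 15–29=4246, 30–44=10001, 45+=21689
Period 2.
Births: 4246 × 0.208 = 883
15–29: 2142 × 0.965 = 2067
30–44: 4246 × 0.971 = 4123
45+: 10001 × 0.959 + 21689 × 0.4 = 9591 + 8676 = 18267
Population now: 0–14=883, 15–29=2067, 30–44=4123, 45+=18267
Period 3.
Births: 2067 × 0.208 = 430
15–29: 883 × 0.965 = 852
30–44: 2067 × 0.971 = 2007
45+: 4123 × 0.959 + 18267 × 0.4 = 3954 + 7307 = 11261
Population now: 0–14=430, 15–29=852, 30–44=2007, 45+=11261
Period 4.
Births: 852 × 0.208 = 177
15–29: 430 × 0.965 = 415
30–44: 852 × 0.971 = 827
45+: 2007 × 0.959 + 11261 × 0.4 = 1925 + 4504 = 6429
Population now: 0–14=177, 15–29=415, 30–44=827, 45+=6429
Total after period 4: 177 + 415 + 827 + 6429 = 7848

7848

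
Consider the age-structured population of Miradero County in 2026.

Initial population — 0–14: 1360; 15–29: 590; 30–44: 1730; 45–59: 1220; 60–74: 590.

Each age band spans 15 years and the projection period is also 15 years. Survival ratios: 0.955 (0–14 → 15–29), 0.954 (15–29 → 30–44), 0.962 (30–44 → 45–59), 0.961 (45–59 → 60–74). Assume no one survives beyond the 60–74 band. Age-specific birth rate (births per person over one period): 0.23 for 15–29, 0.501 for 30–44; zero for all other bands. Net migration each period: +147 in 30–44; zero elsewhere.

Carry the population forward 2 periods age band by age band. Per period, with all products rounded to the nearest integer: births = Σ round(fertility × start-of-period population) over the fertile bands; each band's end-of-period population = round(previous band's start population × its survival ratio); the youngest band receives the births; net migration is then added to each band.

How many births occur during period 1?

1003

Let band 1 be 0–14 through band 5 = 60–74.
After projecting period 1:
Births: 590 * 0.23 = 136  |  1730 * 0.501 = 867 → total 1003
Band 2: 1360 * 0.955 = 1299
Band 3: 590 * 0.954 = 563
Band 4: 1730 * 0.962 = 1664
Band 5: 1220 * 0.961 = 1172
Net migration: Band 3 + 147 → 710
End of period: [1003, 1299, 710, 1664, 1172]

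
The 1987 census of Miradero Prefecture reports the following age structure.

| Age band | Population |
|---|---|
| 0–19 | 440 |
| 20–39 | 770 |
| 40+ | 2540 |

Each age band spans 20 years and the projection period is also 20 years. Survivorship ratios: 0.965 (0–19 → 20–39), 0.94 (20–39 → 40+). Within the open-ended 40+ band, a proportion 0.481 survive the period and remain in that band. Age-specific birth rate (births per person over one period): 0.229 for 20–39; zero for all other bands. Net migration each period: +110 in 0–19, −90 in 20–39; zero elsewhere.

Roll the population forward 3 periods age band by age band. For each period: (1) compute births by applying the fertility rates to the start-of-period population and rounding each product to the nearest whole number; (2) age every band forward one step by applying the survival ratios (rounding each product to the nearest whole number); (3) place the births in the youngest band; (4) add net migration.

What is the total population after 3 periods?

1020

[period 1]
Births: 770 × 0.229 = 176
20–39: 440 × 0.965 = 425
40+: 770 × 0.94 + 2540 × 0.481 = 724 + 1222 = 1946
Net migration: 0–19 + 110 → 286; 20–39 − 90 → 335
Giving 286 / 335 / 1946.
[period 2]
Births: 335 × 0.229 = 77
20–39: 286 × 0.965 = 276
40+: 335 × 0.94 + 1946 × 0.481 = 315 + 936 = 1251
Net migration: 0–19 + 110 → 187; 20–39 − 90 → 186
Giving 187 / 186 / 1251.
[period 3]
Births: 186 × 0.229 = 43
20–39: 187 × 0.965 = 180
40+: 186 × 0.94 + 1251 × 0.481 = 175 + 602 = 777
Net migration: 0–19 + 110 → 153; 20–39 − 90 → 90
Giving 153 / 90 / 777.
Total after period 3: 153 + 90 + 777 = 1020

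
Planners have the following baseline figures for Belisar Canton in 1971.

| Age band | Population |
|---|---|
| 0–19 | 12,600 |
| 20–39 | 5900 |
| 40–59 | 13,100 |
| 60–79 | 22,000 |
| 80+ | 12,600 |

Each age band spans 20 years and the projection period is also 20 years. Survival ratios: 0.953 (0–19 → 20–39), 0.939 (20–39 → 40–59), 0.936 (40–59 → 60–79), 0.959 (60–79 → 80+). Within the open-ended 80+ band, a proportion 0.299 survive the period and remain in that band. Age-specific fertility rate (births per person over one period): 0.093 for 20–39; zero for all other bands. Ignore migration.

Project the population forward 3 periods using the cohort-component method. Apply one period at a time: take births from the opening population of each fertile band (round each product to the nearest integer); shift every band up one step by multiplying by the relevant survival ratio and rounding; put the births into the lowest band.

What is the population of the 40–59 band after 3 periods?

491

Period 1.
Births: 5900 * 0.093 = 549
20–39: 12600 * 0.953 = 12008
40–59: 5900 * 0.939 = 5540
60–79: 13100 * 0.936 = 12262
80+: 22000 * 0.959 + 12600 * 0.299 = 21098 + 3767 = 24865
End of period: [549, 12008, 5540, 12262, 24865]
Period 2.
Births: 12008 * 0.093 = 1117
20–39: 549 * 0.953 = 523
40–59: 12008 * 0.939 = 11276
60–79: 5540 * 0.936 = 5185
80+: 12262 * 0.959 + 24865 * 0.299 = 11759 + 7435 = 19194
End of period: [1117, 523, 11276, 5185, 19194]
Period 3.
Births: 523 * 0.093 = 49
20–39: 1117 * 0.953 = 1065
40–59: 523 * 0.939 = 491
60–79: 11276 * 0.936 = 10554
80+: 5185 * 0.959 + 19194 * 0.299 = 4972 + 5739 = 10711
End of period: [49, 1065, 491, 10554, 10711]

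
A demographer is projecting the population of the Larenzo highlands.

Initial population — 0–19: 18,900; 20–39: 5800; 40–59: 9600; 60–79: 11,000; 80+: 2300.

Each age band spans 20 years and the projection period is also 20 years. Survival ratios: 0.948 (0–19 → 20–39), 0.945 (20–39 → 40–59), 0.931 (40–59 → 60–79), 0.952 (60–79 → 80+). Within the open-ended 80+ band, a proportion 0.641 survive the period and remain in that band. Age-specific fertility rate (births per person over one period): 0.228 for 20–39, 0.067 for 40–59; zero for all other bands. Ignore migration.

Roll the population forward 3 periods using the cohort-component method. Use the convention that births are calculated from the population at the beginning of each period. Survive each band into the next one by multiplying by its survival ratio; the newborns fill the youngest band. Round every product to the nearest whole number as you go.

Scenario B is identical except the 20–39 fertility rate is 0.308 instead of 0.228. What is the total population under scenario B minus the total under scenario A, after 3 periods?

Let band 1 be 0–19 through band 5 = 80+.
After projecting period 1:
Births: 5800 × 0.228 = 1322 ; 9600 × 0.067 = 643 ⇒ total 1965
Band 2: 18900 × 0.948 = 17917
Band 3: 5800 × 0.945 = 5481
Band 4: 9600 × 0.931 = 8938
Band 5: 11000 × 0.952 + 2300 × 0.641 = 10472 + 1474 = 11946
→ [1965, 17917, 5481, 8938, 11946]
After projecting period 2:
Births: 17917 × 0.228 = 4085 ; 5481 × 0.067 = 367 ⇒ total 4452
Band 2: 1965 × 0.948 = 1863
Band 3: 17917 × 0.945 = 16932
Band 4: 5481 × 0.931 = 5103
Band 5: 8938 × 0.952 + 11946 × 0.641 = 8509 + 7657 = 16166
→ [4452, 1863, 16932, 5103, 16166]
After projecting period 3:
Births: 1863 × 0.228 = 425 ; 16932 × 0.067 = 1134 ⇒ total 1559
Band 2: 4452 × 0.948 = 4220
Band 3: 1863 × 0.945 = 1761
Band 4: 16932 × 0.931 = 15764
Band 5: 5103 × 0.952 + 16166 × 0.641 = 4858 + 10362 = 15220
→ [1559, 4220, 1761, 15764, 15220]
Scenario A total after 3 periods: 38524
Scenario B projection —
After projecting period 1:
Births: 5800 × 0.308 = 1786 ; 9600 × 0.067 = 643 ⇒ total 2429
Band 2: 18900 × 0.948 = 17917
Band 3: 5800 × 0.945 = 5481
Band 4: 9600 × 0.931 = 8938
Band 5: 11000 × 0.952 + 2300 × 0.641 = 10472 + 1474 = 11946
→ [2429, 17917, 5481, 8938, 11946]
After projecting period 2:
Births: 17917 × 0.308 = 5518 ; 5481 × 0.067 = 367 ⇒ total 5885
Band 2: 2429 × 0.948 = 2303
Band 3: 17917 × 0.945 = 16932
Band 4: 5481 × 0.931 = 5103
Band 5: 8938 × 0.952 + 11946 × 0.641 = 8509 + 7657 = 16166
→ [5885, 2303, 16932, 5103, 16166]
After projecting period 3:
Births: 2303 × 0.308 = 709 ; 16932 × 0.067 = 1134 ⇒ total 1843
Band 2: 5885 × 0.948 = 5579
Band 3: 2303 × 0.945 = 2176
Band 4: 16932 × 0.931 = 15764
Band 5: 5103 × 0.952 + 16166 × 0.641 = 4858 + 10362 = 15220
→ [1843, 5579, 2176, 15764, 15220]
Scenario B total after 3 periods: 40582
Difference B − A = 40582 − 38524 = 2058

2058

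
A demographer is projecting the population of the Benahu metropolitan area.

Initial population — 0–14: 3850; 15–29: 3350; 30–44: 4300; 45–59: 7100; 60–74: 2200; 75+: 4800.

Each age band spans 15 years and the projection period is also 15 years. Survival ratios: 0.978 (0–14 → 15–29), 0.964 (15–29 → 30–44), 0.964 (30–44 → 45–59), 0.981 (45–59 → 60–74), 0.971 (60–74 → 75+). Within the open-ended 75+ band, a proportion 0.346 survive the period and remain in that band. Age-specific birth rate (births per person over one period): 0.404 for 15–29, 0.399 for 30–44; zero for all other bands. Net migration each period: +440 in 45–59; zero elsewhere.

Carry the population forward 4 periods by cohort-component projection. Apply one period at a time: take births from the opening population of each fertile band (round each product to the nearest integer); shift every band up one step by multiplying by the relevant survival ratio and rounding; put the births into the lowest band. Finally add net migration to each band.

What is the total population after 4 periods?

Let band 1 be 0–14 through band 6 = 75+.
[period 1]
Births: 3350 × 0.404 = 1353 ; 4300 × 0.399 = 1716 → 3069
Band 2: 3850 × 0.978 = 3765
Band 3: 3350 × 0.964 = 3229
Band 4: 4300 × 0.964 = 4145
Band 5: 7100 × 0.981 = 6965
Band 6: 2200 × 0.971 + 4800 × 0.346 = 2136 + 1661 = 3797
Net migration: Band 4 + 440 → 4585
Population now: 0–14=3069, 15–29=3765, 30–44=3229, 45–59=4585, 60–74=6965, 75+=3797
[period 2]
Births: 3765 × 0.404 = 1521 ; 3229 × 0.399 = 1288 → 2809
Band 2: 3069 × 0.978 = 3001
Band 3: 3765 × 0.964 = 3629
Band 4: 3229 × 0.964 = 3113
Band 5: 4585 × 0.981 = 4498
Band 6: 6965 × 0.971 + 3797 × 0.346 = 6763 + 1314 = 8077
Net migration: Band 4 + 440 → 3553
Population now: 0–14=2809, 15–29=3001, 30–44=3629, 45–59=3553, 60–74=4498, 75+=8077
[period 3]
Births: 3001 × 0.404 = 1212 ; 3629 × 0.399 = 1448 → 2660
Band 2: 2809 × 0.978 = 2747
Band 3: 3001 × 0.964 = 2893
Band 4: 3629 × 0.964 = 3498
Band 5: 3553 × 0.981 = 3485
Band 6: 4498 × 0.971 + 8077 × 0.346 = 4368 + 2795 = 7163
Net migration: Band 4 + 440 → 3938
Population now: 0–14=2660, 15–29=2747, 30–44=2893, 45–59=3938, 60–74=3485, 75+=7163
[period 4]
Births: 2747 × 0.404 = 1110 ; 2893 × 0.399 = 1154 → 2264
Band 2: 2660 × 0.978 = 2601
Band 3: 2747 × 0.964 = 2648
Band 4: 2893 × 0.964 = 2789
Band 5: 3938 × 0.981 = 3863
Band 6: 3485 × 0.971 + 7163 × 0.346 = 3384 + 2478 = 5862
Net migration: Band 4 + 440 → 3229
Population now: 0–14=2264, 15–29=2601, 30–44=2648, 45–59=3229, 60–74=3863, 75+=5862
Total after period 4: 2264 + 2601 + 2648 + 3229 + 3863 + 5862 = 20467

20467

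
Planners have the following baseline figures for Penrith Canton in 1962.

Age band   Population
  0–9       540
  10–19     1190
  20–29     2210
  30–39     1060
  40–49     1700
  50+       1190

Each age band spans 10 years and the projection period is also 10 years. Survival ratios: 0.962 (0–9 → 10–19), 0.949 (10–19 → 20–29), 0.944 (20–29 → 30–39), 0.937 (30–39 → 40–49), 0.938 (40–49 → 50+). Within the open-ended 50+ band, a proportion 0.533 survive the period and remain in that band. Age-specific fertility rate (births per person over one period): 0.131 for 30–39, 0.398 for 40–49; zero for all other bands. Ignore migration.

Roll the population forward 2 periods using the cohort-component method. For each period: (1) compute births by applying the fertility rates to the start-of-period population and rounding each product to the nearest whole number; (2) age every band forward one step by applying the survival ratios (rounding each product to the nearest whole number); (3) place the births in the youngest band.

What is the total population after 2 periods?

7086

Period 1:
Births: 1060 × 0.131 = 139 ; 1700 × 0.398 = 677 → 816
10–19: 540 × 0.962 = 519
20–29: 1190 × 0.949 = 1129
30–39: 2210 × 0.944 = 2086
40–49: 1060 × 0.937 = 993
50+: 1700 × 0.938 + 1190 × 0.533 = 1595 + 634 = 2229
Population now: 0–9=816, 10–19=519, 20–29=1129, 30–39=2086, 40–49=993, 50+=2229
Period 2:
Births: 2086 × 0.131 = 273 ; 993 × 0.398 = 395 → 668
10–19: 816 × 0.962 = 785
20–29: 519 × 0.949 = 493
30–39: 1129 × 0.944 = 1066
40–49: 2086 × 0.937 = 1955
50+: 993 × 0.938 + 2229 × 0.533 = 931 + 1188 = 2119
Population now: 0–9=668, 10–19=785, 20–29=493, 30–39=1066, 40–49=1955, 50+=2119
Total after period 2: 668 + 785 + 493 + 1066 + 1955 + 2119 = 7086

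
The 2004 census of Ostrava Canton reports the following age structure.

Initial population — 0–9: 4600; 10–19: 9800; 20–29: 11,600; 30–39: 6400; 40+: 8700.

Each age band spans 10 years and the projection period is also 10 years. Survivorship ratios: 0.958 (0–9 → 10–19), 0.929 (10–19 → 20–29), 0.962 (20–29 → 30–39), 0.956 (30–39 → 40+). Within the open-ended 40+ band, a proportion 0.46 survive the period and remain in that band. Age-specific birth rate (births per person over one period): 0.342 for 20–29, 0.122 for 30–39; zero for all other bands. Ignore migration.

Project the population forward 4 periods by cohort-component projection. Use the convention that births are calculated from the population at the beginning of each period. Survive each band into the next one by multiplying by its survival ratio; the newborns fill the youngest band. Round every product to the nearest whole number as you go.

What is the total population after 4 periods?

23196

[period 1]
Births: 11600 × 0.342 = 3967  |  6400 × 0.122 = 781 → 4748
10–19: 4600 × 0.958 = 4407
20–29: 9800 × 0.929 = 9104
30–39: 11600 × 0.962 = 11159
40+: 6400 × 0.956 + 8700 × 0.46 = 6118 + 4002 = 10120
Giving 4748 / 4407 / 9104 / 11159 / 10120.
[period 2]
Births: 9104 × 0.342 = 3114  |  11159 × 0.122 = 1361 → 4475
10–19: 4748 × 0.958 = 4549
20–29: 4407 × 0.929 = 4094
30–39: 9104 × 0.962 = 8758
40+: 11159 × 0.956 + 10120 × 0.46 = 10668 + 4655 = 15323
Giving 4475 / 4549 / 4094 / 8758 / 15323.
[period 3]
Births: 4094 × 0.342 = 1400  |  8758 × 0.122 = 1068 → 2468
10–19: 4475 × 0.958 = 4287
20–29: 4549 × 0.929 = 4226
30–39: 4094 × 0.962 = 3938
40+: 8758 × 0.956 + 15323 × 0.46 = 8373 + 7049 = 15422
Giving 2468 / 4287 / 4226 / 3938 / 15422.
[period 4]
Births: 4226 × 0.342 = 1445  |  3938 × 0.122 = 480 → 1925
10–19: 2468 × 0.958 = 2364
20–29: 4287 × 0.929 = 3983
30–39: 4226 × 0.962 = 4065
40+: 3938 × 0.956 + 15422 × 0.46 = 3765 + 7094 = 10859
Giving 1925 / 2364 / 3983 / 4065 / 10859.
Total after period 4: 1925 + 2364 + 3983 + 4065 + 10859 = 23196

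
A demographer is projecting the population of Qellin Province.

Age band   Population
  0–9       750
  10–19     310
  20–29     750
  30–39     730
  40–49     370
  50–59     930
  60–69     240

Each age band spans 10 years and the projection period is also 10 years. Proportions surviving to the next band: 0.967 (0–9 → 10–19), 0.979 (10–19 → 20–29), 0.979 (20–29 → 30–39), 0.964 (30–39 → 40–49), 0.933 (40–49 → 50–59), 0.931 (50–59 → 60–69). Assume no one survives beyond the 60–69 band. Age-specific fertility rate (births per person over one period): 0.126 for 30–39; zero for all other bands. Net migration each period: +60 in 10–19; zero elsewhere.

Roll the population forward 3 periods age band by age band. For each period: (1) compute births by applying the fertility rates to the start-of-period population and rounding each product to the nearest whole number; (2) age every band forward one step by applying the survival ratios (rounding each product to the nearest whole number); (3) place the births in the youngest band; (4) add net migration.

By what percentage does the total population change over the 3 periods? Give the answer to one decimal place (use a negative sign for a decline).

Let band 1 be 0–9 through band 7 = 60–69.
[period 1]
Births: 730 × 0.126 = 92
Band 2: 750 × 0.967 = 725
Band 3: 310 × 0.979 = 303
Band 4: 750 × 0.979 = 734
Band 5: 730 × 0.964 = 704
Band 6: 370 × 0.933 = 345
Band 7: 930 × 0.931 = 866
Net migration: Band 2 + 60 → 785
Giving 92 / 785 / 303 / 734 / 704 / 345 / 866.
[period 2]
Births: 734 × 0.126 = 92
Band 2: 92 × 0.967 = 89
Band 3: 785 × 0.979 = 769
Band 4: 303 × 0.979 = 297
Band 5: 734 × 0.964 = 708
Band 6: 704 × 0.933 = 657
Band 7: 345 × 0.931 = 321
Net migration: Band 2 + 60 → 149
Giving 92 / 149 / 769 / 297 / 708 / 657 / 321.
[period 3]
Births: 297 × 0.126 = 37
Band 2: 92 × 0.967 = 89
Band 3: 149 × 0.979 = 146
Band 4: 769 × 0.979 = 753
Band 5: 297 × 0.964 = 286
Band 6: 708 × 0.933 = 661
Band 7: 657 × 0.931 = 612
Net migration: Band 2 + 60 → 149
Giving 37 / 149 / 146 / 753 / 286 / 661 / 612.
Total: 4080 → 2644; change = -1436; percentage change = -35.2%

-35.2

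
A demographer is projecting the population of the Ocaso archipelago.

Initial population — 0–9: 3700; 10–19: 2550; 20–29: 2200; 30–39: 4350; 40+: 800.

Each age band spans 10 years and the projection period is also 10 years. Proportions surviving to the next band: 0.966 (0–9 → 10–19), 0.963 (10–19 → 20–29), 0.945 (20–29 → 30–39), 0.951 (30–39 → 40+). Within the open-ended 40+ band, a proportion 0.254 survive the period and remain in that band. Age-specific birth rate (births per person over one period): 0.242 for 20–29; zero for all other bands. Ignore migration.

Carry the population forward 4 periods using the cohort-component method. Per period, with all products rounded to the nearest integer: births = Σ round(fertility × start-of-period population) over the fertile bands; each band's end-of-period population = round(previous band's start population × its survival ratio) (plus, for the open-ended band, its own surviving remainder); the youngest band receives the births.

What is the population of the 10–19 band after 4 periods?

805

After projecting period 1:
Births: 2200 × 0.242 = 532
10–19: 3700 × 0.966 = 3574
20–29: 2550 × 0.963 = 2456
30–39: 2200 × 0.945 = 2079
40+: 4350 × 0.951 + 800 × 0.254 = 4137 + 203 = 4340
End of period: [532, 3574, 2456, 2079, 4340]
After projecting period 2:
Births: 2456 × 0.242 = 594
10–19: 532 × 0.966 = 514
20–29: 3574 × 0.963 = 3442
30–39: 2456 × 0.945 = 2321
40+: 2079 × 0.951 + 4340 × 0.254 = 1977 + 1102 = 3079
End of period: [594, 514, 3442, 2321, 3079]
After projecting period 3:
Births: 3442 × 0.242 = 833
10–19: 594 × 0.966 = 574
20–29: 514 × 0.963 = 495
30–39: 3442 × 0.945 = 3253
40+: 2321 × 0.951 + 3079 × 0.254 = 2207 + 782 = 2989
End of period: [833, 574, 495, 3253, 2989]
After projecting period 4:
Births: 495 × 0.242 = 120
10–19: 833 × 0.966 = 805
20–29: 574 × 0.963 = 553
30–39: 495 × 0.945 = 468
40+: 3253 × 0.951 + 2989 × 0.254 = 3094 + 759 = 3853
End of period: [120, 805, 553, 468, 3853]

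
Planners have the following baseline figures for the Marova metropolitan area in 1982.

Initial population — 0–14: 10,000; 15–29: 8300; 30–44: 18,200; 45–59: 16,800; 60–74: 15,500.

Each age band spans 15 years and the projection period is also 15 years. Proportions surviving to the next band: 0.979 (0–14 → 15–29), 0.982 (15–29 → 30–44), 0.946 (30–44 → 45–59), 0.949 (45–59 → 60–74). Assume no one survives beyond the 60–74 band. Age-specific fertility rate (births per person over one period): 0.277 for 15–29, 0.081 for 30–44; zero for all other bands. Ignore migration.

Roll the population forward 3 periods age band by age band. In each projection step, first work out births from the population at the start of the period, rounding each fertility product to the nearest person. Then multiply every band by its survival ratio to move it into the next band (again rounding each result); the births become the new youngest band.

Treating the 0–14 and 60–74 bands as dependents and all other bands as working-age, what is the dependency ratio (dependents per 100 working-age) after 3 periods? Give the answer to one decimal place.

56.9

Numbering the groups 1..5 from youngest to oldest:
[period 1]
Births: 8300 × 0.277 = 2299, 18200 × 0.081 = 1474 ⇒ total 3773
Group 2: 10000 × 0.979 = 9790
Group 3: 8300 × 0.982 = 8151
Group 4: 18200 × 0.946 = 17217
Group 5: 16800 × 0.949 = 15943
Giving 3773 / 9790 / 8151 / 17217 / 15943.
[period 2]
Births: 9790 × 0.277 = 2712, 8151 × 0.081 = 660 ⇒ total 3372
Group 2: 3773 × 0.979 = 3694
Group 3: 9790 × 0.982 = 9614
Group 4: 8151 × 0.946 = 7711
Group 5: 17217 × 0.949 = 16339
Giving 3372 / 3694 / 9614 / 7711 / 16339.
[period 3]
Births: 3694 × 0.277 = 1023, 9614 × 0.081 = 779 ⇒ total 1802
Group 2: 3372 × 0.979 = 3301
Group 3: 3694 × 0.982 = 3628
Group 4: 9614 × 0.946 = 9095
Group 5: 7711 × 0.949 = 7318
Giving 1802 / 3301 / 3628 / 9095 / 7318.
Dependents (band 0–14 + band 60–74) = 1802 + 7318 = 9120; working-age = 16024; ratio = 9120/16024 × 100 = 56.9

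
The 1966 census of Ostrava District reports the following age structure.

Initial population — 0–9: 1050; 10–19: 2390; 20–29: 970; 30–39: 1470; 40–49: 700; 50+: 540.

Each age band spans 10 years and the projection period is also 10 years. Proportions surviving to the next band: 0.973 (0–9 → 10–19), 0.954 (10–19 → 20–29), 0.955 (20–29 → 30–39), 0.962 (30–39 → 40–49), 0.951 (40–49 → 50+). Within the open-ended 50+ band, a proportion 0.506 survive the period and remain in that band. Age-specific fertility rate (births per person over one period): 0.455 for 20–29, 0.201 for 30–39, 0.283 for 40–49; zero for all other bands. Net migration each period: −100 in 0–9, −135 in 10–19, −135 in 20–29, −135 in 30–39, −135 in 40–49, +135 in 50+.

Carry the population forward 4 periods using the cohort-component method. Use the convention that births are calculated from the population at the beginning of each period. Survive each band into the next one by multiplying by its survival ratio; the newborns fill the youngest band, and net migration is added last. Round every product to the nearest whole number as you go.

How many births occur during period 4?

Period 1:
Births: 970 × 0.455 = 441  |  1470 × 0.201 = 295  |  700 × 0.283 = 198 ⇒ total 934
10–19: 1050 × 0.973 = 1022
20–29: 2390 × 0.954 = 2280
30–39: 970 × 0.955 = 926
40–49: 1470 × 0.962 = 1414
50+: 700 × 0.951 + 540 × 0.506 = 666 + 273 = 939
Net migration: 0–9 − 100 → 834; 10–19 − 135 → 887; 20–29 − 135 → 2145; 30–39 − 135 → 791; 40–49 − 135 → 1279; 50+ + 135 → 1074
End of period: [834, 887, 2145, 791, 1279, 1074]
Period 2:
Births: 2145 × 0.455 = 976  |  791 × 0.201 = 159  |  1279 × 0.283 = 362 ⇒ total 1497
10–19: 834 × 0.973 = 811
20–29: 887 × 0.954 = 846
30–39: 2145 × 0.955 = 2048
40–49: 791 × 0.962 = 761
50+: 1279 × 0.951 + 1074 × 0.506 = 1216 + 543 = 1759
Net migration: 0–9 − 100 → 1397; 10–19 − 135 → 676; 20–29 − 135 → 711; 30–39 − 135 → 1913; 40–49 − 135 → 626; 50+ + 135 → 1894
End of period: [1397, 676, 711, 1913, 626, 1894]
Period 3:
Births: 711 × 0.455 = 324  |  1913 × 0.201 = 385  |  626 × 0.283 = 177 ⇒ total 886
10–19: 1397 × 0.973 = 1359
20–29: 676 × 0.954 = 645
30–39: 711 × 0.955 = 679
40–49: 1913 × 0.962 = 1840
50+: 626 × 0.951 + 1894 × 0.506 = 595 + 958 = 1553
Net migration: 0–9 − 100 → 786; 10–19 − 135 → 1224; 20–29 − 135 → 510; 30–39 − 135 → 544; 40–49 − 135 → 1705; 50+ + 135 → 1688
End of period: [786, 1224, 510, 544, 1705, 1688]
Period 4:
Births: 510 × 0.455 = 232  |  544 × 0.201 = 109  |  1705 × 0.283 = 483 ⇒ total 824
10–19: 786 × 0.973 = 765
20–29: 1224 × 0.954 = 1168
30–39: 510 × 0.955 = 487
40–49: 544 × 0.962 = 523
50+: 1705 × 0.951 + 1688 × 0.506 = 1621 + 854 = 2475
Net migration: 0–9 − 100 → 724; 10–19 − 135 → 630; 20–29 − 135 → 1033; 30–39 − 135 → 352; 40–49 − 135 → 388; 50+ + 135 → 2610
End of period: [724, 630, 1033, 352, 388, 2610]

824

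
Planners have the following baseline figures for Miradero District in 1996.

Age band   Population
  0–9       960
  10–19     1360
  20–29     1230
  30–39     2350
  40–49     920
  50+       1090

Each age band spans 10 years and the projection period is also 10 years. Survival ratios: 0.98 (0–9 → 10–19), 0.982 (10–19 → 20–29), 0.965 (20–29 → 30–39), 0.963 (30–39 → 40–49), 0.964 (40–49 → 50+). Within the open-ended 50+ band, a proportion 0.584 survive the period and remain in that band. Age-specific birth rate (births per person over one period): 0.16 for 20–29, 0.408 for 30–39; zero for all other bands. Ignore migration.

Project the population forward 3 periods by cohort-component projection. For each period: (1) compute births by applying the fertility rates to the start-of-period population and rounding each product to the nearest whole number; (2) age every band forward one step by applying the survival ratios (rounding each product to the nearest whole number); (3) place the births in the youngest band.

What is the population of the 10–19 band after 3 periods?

(Bands numbered youngest = 1 to oldest = 6.)
— Period 1 —
Births: 1230 × 0.16 = 197 ; 2350 × 0.408 = 959 → total 1156
Band 2: 960 × 0.98 = 941
Band 3: 1360 × 0.982 = 1336
Band 4: 1230 × 0.965 = 1187
Band 5: 2350 × 0.963 = 2263
Band 6: 920 × 0.964 + 1090 × 0.584 = 887 + 637 = 1524
End of period: [1156, 941, 1336, 1187, 2263, 1524]
— Period 2 —
Births: 1336 × 0.16 = 214 ; 1187 × 0.408 = 484 → total 698
Band 2: 1156 × 0.98 = 1133
Band 3: 941 × 0.982 = 924
Band 4: 1336 × 0.965 = 1289
Band 5: 1187 × 0.963 = 1143
Band 6: 2263 × 0.964 + 1524 × 0.584 = 2182 + 890 = 3072
End of period: [698, 1133, 924, 1289, 1143, 3072]
— Period 3 —
Births: 924 × 0.16 = 148 ; 1289 × 0.408 = 526 → total 674
Band 2: 698 × 0.98 = 684
Band 3: 1133 × 0.982 = 1113
Band 4: 924 × 0.965 = 892
Band 5: 1289 × 0.963 = 1241
Band 6: 1143 × 0.964 + 3072 × 0.584 = 1102 + 1794 = 2896
End of period: [674, 684, 1113, 892, 1241, 2896]

684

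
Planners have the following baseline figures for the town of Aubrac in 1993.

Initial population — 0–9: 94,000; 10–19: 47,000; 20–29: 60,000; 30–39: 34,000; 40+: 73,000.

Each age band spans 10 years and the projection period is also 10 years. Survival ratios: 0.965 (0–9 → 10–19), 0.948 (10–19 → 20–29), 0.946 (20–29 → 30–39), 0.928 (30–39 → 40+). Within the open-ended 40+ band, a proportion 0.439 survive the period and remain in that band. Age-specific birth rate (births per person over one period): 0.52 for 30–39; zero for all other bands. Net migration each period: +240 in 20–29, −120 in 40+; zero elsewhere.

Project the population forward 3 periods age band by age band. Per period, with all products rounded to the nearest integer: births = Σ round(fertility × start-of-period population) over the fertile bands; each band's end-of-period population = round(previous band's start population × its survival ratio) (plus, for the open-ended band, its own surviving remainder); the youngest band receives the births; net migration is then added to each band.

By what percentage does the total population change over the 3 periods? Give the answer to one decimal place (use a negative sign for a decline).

Let band 1 be 0–9 through band 5 = 40+.
— Period 1 —
Births: 34000 × 0.52 = 17680
Band 2: 94000 × 0.965 = 90710
Band 3: 47000 × 0.948 = 44556
Band 4: 60000 × 0.946 = 56760
Band 5: 34000 × 0.928 + 73000 × 0.439 = 31552 + 32047 = 63599
Net migration: Band 3 + 240 → 44796; Band 5 − 120 → 63479
End of period: [17680, 90710, 44796, 56760, 63479]
— Period 2 —
Births: 56760 × 0.52 = 29515
Band 2: 17680 × 0.965 = 17061
Band 3: 90710 × 0.948 = 85993
Band 4: 44796 × 0.946 = 42377
Band 5: 56760 × 0.928 + 63479 × 0.439 = 52673 + 27867 = 80540
Net migration: Band 3 + 240 → 86233; Band 5 − 120 → 80420
End of period: [29515, 17061, 86233, 42377, 80420]
— Period 3 —
Births: 42377 × 0.52 = 22036
Band 2: 29515 × 0.965 = 28482
Band 3: 17061 × 0.948 = 16174
Band 4: 86233 × 0.946 = 81576
Band 5: 42377 × 0.928 + 80420 × 0.439 = 39326 + 35304 = 74630
Net migration: Band 3 + 240 → 16414; Band 5 − 120 → 74510
End of period: [22036, 28482, 16414, 81576, 74510]
Total: 308000 → 223018; change = -84982; percentage change = -27.6%

-27.6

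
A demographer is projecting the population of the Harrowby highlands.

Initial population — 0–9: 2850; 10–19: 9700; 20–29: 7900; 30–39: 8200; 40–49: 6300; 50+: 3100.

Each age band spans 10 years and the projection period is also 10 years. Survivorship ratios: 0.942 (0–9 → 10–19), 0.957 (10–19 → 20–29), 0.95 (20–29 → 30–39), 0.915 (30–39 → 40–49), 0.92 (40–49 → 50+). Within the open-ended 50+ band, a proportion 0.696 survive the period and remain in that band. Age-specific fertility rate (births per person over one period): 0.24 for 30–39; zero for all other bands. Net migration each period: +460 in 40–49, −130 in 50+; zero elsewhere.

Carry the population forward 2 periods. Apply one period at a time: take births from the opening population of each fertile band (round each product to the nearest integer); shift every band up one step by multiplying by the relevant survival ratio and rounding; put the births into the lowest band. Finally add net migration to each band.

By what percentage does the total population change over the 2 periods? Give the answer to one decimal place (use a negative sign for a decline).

-8.0

(Groups numbered youngest = 1 to oldest = 6.)
Period 1.
Births: 8200 × 0.24 = 1968
Group 2: 2850 × 0.942 = 2685
Group 3: 9700 × 0.957 = 9283
Group 4: 7900 × 0.95 = 7505
Group 5: 8200 × 0.915 = 7503
Group 6: 6300 × 0.92 + 3100 × 0.696 = 5796 + 2158 = 7954
Net migration: Group 5 + 460 → 7963; Group 6 − 130 → 7824
Population now: 0–9=1968, 10–19=2685, 20–29=9283, 30–39=7505, 40–49=7963, 50+=7824
Period 2.
Births: 7505 × 0.24 = 1801
Group 2: 1968 × 0.942 = 1854
Group 3: 2685 × 0.957 = 2570
Group 4: 9283 × 0.95 = 8819
Group 5: 7505 × 0.915 = 6867
Group 6: 7963 × 0.92 + 7824 × 0.696 = 7326 + 5446 = 12772
Net migration: Group 5 + 460 → 7327; Group 6 − 130 → 12642
Population now: 0–9=1801, 10–19=1854, 20–29=2570, 30–39=8819, 40–49=7327, 50+=12642
Total: 38050 → 35013; change = -3037; percentage change = -8.0%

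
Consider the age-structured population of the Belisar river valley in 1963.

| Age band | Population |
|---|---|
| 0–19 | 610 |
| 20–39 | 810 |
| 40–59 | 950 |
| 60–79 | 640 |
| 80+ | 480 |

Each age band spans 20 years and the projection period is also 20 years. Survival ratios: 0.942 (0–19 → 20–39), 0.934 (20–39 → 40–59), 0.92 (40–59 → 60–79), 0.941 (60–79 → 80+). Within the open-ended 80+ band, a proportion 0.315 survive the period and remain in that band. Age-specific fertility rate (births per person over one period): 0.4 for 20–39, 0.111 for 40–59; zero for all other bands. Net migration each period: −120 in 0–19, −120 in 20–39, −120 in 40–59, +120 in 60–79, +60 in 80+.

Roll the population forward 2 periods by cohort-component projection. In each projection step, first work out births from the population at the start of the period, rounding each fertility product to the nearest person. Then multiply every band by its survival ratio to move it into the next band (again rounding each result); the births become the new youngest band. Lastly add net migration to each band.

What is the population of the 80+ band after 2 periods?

Numbering the groups 1..5 from youngest to oldest:
After projecting period 1:
Births: 810 × 0.4 = 324, 950 × 0.111 = 105 → total 429
Group 2: 610 × 0.942 = 575
Group 3: 810 × 0.934 = 757
Group 4: 950 × 0.92 = 874
Group 5: 640 × 0.941 + 480 × 0.315 = 602 + 151 = 753
Net migration: Group 1 − 120 → 309; Group 2 − 120 → 455; Group 3 − 120 → 637; Group 4 + 120 → 994; Group 5 + 60 → 813
End of period: [309, 455, 637, 994, 813]
After projecting period 2:
Births: 455 × 0.4 = 182, 637 × 0.111 = 71 → total 253
Group 2: 309 × 0.942 = 291
Group 3: 455 × 0.934 = 425
Group 4: 637 × 0.92 = 586
Group 5: 994 × 0.941 + 813 × 0.315 = 935 + 256 = 1191
Net migration: Group 1 − 120 → 133; Group 2 − 120 → 171; Group 3 − 120 → 305; Group 4 + 120 → 706; Group 5 + 60 → 1251
End of period: [133, 171, 305, 706, 1251]

1251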